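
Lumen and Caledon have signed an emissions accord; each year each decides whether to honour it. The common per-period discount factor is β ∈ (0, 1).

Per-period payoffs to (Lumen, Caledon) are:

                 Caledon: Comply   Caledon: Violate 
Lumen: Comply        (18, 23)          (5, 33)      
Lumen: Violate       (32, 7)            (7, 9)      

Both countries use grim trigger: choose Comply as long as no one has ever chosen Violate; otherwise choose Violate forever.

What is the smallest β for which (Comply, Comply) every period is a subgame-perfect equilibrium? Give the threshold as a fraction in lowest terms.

For Lumen: deviation gain 32−18 = 14, per-period punishment loss 18−7 = 11. IC gives β ≥ 14/25.
For Caledon: gain 10, loss 14 per period, so β ≥ 10/24 = 5/12.
The tighter constraint is Lumen's, so cooperation needs β ≥ 14/25.

14/25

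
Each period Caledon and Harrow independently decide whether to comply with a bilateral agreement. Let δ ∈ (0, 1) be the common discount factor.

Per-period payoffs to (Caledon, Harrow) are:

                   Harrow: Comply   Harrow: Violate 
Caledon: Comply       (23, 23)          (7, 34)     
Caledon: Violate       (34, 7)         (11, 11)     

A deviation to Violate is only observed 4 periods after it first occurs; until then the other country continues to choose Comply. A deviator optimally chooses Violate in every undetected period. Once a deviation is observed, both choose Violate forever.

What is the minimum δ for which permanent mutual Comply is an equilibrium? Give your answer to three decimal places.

0.832

The best deviation is to choose Violate for all 4 undetected periods, earning 34 each, then 11 forever once detected.
Deviation value: 34(1−δ^4)/(1−δ) + 11δ^4/(1−δ); cooperation value: 23/(1−δ).
IC: 23 ≥ 34(1−δ^4) + 11δ^4 = 34 − 23δ^4.
So δ^4 ≥ 11/23, giving δ ≥ (11/23)^(1/4) ≈ 0.832.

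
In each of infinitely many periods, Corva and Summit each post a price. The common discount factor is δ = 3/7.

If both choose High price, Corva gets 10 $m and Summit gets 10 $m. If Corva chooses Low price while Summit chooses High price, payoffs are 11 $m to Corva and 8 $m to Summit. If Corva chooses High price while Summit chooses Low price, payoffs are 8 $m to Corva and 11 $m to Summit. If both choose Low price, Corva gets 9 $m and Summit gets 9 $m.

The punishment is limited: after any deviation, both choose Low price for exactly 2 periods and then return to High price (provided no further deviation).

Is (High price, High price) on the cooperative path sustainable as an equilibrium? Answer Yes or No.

A one-shot deviation gives 11 now, then 9 for 2 periods, then back to 10.
Gain from deviating: (11−10) today; loss: (10−9) in each of the next 2 periods.
No-deviation condition: (10−9)(δ+…+δ^2) ≥ 11−10, i.e. δ+…+δ^2 ≥ 1.
At δ = 3/7: δ+…+δ^2 = 0.6122 < 1.0000.
So cooperation is not sustainable.

No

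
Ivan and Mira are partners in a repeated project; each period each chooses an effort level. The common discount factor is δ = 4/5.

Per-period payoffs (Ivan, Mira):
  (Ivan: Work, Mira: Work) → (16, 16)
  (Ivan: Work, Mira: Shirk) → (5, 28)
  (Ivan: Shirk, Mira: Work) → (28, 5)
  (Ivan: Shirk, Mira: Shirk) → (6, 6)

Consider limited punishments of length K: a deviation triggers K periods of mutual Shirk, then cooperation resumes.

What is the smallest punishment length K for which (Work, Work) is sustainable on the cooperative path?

2

Need Σ_{k=1}^{K} δ^k ≥ (28−16)/(16−6) = 1.2000 at δ = 4/5.
At K = 1 the sum is 0.8000 < 1.2000; at K = 2 it is 1.4400 ≥ 1.2000.
So the minimum punishment length is K = 2.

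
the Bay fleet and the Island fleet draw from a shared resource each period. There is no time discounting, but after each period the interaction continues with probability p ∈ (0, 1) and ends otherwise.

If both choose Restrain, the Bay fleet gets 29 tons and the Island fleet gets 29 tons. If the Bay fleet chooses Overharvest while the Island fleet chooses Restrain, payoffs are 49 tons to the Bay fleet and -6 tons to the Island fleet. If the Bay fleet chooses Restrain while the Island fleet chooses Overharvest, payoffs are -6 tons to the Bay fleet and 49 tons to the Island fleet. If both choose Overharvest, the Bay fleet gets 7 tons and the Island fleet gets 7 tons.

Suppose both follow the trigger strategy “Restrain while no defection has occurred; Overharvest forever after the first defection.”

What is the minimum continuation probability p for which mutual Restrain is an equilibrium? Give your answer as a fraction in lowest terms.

10/21

Expected cooperation value is 29 + p·29 + p²·29 + … = 29/(1−p); deviation gives 49 + p·7/(1−p).
29 ≥ 49(1−p) + 7p ⇒ 42p ≥ 20 ⇒ p ≥ 20/42 = 10/21.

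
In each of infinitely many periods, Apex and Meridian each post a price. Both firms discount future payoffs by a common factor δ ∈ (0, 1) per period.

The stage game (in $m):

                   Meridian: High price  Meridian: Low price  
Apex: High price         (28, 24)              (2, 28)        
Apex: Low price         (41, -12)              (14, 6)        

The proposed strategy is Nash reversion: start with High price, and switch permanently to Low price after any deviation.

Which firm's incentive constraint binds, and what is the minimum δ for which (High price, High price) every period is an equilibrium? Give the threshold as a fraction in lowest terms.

Apex; δ ≥ 13/27

Apex: cooperation gives 28 each period; deviation gives 41 once then 14 forever.
  28/(1−δ) ≥ 41 + 14δ/(1−δ) ⇒ δ ≥ 13/27.
Meridian: cooperation gives 24 each period; deviation gives 28 once then 6 forever.
  δ ≥ 4/22 = 2/11.
Both must hold, so the binding constraint is Apex's: δ ≥ 13/27.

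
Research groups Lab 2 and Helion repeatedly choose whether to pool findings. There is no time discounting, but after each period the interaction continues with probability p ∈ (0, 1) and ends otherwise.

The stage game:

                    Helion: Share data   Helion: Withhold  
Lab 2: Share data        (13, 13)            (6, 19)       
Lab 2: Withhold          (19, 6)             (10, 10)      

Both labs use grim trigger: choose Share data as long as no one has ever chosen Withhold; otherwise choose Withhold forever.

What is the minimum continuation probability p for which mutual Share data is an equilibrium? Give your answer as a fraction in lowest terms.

2/3

With no time discounting, the continuation probability p plays the role of the discount factor.
Grim-trigger IC: 13/(1−p) ≥ 19 + 10p/(1−p) ⇒ p ≥ (19−13)/(19−10) = 2/3.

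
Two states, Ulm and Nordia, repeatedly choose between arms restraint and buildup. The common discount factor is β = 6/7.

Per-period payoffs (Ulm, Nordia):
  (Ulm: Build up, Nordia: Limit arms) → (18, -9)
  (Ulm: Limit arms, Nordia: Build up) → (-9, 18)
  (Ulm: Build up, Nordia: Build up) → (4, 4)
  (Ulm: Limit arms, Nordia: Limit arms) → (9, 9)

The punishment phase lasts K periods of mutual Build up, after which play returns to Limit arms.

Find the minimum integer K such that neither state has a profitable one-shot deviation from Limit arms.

No profitable deviation requires (9−4)(β+…+β^K) ≥ 18−9, i.e. β+…+β^K ≥ 9/5 ≈ 1.8000.
With β = 6/7, the partial sums are K=1: 0.8571, K=2: 1.5918, K=3: 2.2216.
K = 3 is the first length at which the sum reaches 1.8000.

3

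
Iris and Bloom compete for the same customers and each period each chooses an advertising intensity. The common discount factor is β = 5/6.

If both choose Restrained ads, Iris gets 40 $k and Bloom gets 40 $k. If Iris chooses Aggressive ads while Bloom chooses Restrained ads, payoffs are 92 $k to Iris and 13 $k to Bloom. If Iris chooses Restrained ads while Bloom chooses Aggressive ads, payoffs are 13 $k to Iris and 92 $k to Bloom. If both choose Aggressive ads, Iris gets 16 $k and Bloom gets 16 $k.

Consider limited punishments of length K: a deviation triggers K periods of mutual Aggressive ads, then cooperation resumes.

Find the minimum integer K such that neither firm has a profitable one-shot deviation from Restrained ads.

Need Σ_{k=1}^{K} β^k ≥ (92−40)/(40−16) = 2.1667 at β = 5/6.
At K = 3 the sum is 2.1065 < 2.1667; at K = 4 it is 2.5887 ≥ 2.1667.
So the minimum punishment length is K = 4.

4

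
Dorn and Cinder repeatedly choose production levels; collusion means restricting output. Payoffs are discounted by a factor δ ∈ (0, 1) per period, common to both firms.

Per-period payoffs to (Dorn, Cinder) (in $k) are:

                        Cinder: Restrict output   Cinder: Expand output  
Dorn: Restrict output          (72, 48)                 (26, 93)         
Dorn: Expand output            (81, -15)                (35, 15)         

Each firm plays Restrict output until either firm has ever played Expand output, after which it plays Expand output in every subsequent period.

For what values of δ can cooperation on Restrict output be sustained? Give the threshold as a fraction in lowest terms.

Dorn: cooperation gives 72 each period; deviation gives 81 once then 35 forever.
  72/(1−δ) ≥ 81 + 35δ/(1−δ) ⇒ δ ≥ 9/46.
Cinder: cooperation gives 48 each period; deviation gives 93 once then 15 forever.
  δ ≥ 45/78 = 15/26.
Both must hold, so the binding constraint is Cinder's: δ ≥ 15/26.

15/26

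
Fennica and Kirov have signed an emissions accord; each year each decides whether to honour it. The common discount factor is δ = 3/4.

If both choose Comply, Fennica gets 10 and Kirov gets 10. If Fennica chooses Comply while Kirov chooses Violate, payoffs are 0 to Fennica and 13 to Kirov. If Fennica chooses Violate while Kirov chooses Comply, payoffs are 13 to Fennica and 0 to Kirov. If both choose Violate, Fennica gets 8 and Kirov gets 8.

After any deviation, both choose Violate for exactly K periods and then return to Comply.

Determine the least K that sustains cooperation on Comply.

No profitable deviation requires (10−8)(δ+…+δ^K) ≥ 13−10, i.e. δ+…+δ^K ≥ 3/2 ≈ 1.5000.
With δ = 3/4, the partial sums are K=1: 0.7500, K=2: 1.3125, K=3: 1.7344.
K = 3 is the first length at which the sum reaches 1.5000.

3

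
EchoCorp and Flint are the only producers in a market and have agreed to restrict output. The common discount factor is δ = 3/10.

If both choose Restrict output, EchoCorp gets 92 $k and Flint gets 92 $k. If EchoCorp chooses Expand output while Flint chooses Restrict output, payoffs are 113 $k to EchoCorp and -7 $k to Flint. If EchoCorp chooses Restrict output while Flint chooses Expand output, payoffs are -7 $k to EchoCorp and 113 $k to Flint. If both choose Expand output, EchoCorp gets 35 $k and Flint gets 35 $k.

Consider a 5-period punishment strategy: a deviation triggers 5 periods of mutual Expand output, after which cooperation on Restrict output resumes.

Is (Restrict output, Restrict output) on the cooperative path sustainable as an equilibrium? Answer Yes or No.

IC: δ+…+δ^5 ≥ (113−92)/(92−35) = 7/19.
At δ = 3/10: partial sum = 0.4275 ≥ 0.3684. Cooperation sustainable.

Yes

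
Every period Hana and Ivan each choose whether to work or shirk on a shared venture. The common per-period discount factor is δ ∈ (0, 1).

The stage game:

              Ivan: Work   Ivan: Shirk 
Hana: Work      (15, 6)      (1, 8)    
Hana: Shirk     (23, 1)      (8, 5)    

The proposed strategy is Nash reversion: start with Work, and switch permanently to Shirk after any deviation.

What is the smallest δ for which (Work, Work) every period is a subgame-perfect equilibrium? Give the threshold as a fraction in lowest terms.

2/3

For Hana: deviation gain 23−15 = 8, per-period punishment loss 15−8 = 7. IC gives δ ≥ 8/15.
For Ivan: gain 2, loss 1 per period, so δ ≥ 2/3.
The tighter constraint is Ivan's, so cooperation needs δ ≥ 2/3.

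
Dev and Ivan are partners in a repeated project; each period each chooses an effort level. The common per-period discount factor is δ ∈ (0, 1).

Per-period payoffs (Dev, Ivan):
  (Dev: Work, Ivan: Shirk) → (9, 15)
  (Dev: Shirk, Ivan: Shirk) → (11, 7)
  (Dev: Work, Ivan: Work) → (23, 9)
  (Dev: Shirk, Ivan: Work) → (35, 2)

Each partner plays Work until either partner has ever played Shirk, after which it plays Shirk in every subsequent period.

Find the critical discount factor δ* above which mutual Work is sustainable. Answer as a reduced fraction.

Dev: cooperation gives 23 each period; deviation gives 35 once then 11 forever.
  23/(1−δ) ≥ 35 + 11δ/(1−δ) ⇒ δ ≥ 12/24 = 1/2.
Ivan: cooperation gives 9 each period; deviation gives 15 once then 7 forever.
  δ ≥ 6/8 = 3/4.
Both must hold, so the binding constraint is Ivan's: δ ≥ 3/4.

3/4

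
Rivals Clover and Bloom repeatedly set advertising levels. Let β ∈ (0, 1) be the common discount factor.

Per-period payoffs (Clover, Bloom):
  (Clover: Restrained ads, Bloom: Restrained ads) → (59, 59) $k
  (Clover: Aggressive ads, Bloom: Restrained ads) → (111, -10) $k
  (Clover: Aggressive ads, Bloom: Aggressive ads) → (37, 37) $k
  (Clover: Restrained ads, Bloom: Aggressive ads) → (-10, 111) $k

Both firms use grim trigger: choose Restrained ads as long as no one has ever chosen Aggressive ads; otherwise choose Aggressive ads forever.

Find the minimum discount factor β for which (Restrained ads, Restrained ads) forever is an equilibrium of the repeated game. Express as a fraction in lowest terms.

26/37

59/(1−β) ≥ 111 + 37β/(1−β)
59 ≥ 111 − 74β
β ≥ 52/74 = 26/37.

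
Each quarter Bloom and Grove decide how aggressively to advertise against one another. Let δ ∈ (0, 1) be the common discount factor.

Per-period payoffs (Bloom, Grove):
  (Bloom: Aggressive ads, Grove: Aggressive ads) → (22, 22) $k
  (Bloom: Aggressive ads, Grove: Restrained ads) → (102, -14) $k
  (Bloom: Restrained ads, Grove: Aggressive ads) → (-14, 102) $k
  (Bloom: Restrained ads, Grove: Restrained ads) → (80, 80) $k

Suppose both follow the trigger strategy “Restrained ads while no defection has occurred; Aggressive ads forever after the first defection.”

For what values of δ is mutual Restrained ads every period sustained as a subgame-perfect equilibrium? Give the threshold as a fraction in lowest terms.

Cooperation forever yields 80 each period: 80/(1−δ).
Deviating yields 102 once, then 22 forever: 102 + 22δ/(1−δ).
No profitable deviation requires 80/(1−δ) ≥ 102 + 22δ/(1−δ).
Multiplying by (1−δ): 80 ≥ 102(1−δ) + 22δ = 102 − 80δ.
So 80δ ≥ 22, i.e. δ ≥ 22/80 = 11/40.

11/40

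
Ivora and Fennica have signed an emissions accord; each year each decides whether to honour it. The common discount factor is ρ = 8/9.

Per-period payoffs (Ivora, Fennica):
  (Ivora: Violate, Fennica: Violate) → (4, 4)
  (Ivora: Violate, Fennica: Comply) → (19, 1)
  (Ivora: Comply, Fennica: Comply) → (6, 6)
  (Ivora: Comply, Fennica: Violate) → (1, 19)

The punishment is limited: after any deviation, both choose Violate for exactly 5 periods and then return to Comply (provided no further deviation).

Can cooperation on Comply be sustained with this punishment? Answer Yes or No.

No

IC: ρ+…+ρ^5 ≥ (19−6)/(6−4) = 13/2.
At ρ = 8/9: partial sum = 3.5606 < 6.5000. Cooperation not sustainable.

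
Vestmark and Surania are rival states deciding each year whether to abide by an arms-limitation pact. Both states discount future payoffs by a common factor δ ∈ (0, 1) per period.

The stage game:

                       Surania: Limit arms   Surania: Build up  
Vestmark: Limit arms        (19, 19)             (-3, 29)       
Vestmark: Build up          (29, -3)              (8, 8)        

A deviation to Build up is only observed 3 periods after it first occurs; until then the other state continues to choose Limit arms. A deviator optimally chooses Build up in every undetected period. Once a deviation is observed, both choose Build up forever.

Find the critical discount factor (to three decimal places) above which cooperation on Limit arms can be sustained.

0.781

Deviating for the 3 undetected periods gains 29−19 = 10 per period over cooperation, then loses 19−8 = 11 per period forever once punishment starts.
Gain: 10(1 + δ + … + δ^2); loss: 11·δ^3/(1−δ).
No profitable deviation ⇔ 10(1−δ^3) ≤ 11·δ^3, i.e. δ^3 ≥ 10/(10+11) = 10/21.
Hence δ ≥ (10/21)^(1/3) ≈ 0.781.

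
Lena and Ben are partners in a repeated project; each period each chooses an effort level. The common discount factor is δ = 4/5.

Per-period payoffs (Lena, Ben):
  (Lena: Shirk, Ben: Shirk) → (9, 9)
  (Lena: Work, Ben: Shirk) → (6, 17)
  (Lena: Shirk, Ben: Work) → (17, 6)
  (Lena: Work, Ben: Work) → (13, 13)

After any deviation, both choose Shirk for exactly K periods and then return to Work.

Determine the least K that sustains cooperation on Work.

2

Need Σ_{k=1}^{K} δ^k ≥ (17−13)/(13−9) = 1.0000 at δ = 4/5.
At K = 1 the sum is 0.8000 < 1.0000; at K = 2 it is 1.4400 ≥ 1.0000.
So the minimum punishment length is K = 2.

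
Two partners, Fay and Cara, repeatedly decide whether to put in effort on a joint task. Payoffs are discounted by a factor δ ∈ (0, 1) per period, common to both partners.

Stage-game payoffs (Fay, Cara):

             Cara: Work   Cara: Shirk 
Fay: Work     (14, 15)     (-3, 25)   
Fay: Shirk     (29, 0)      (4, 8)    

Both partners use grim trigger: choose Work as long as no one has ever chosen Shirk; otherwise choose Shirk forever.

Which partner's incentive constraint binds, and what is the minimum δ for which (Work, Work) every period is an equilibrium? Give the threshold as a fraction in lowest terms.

Fay; δ ≥ 3/5

Fay: cooperation gives 14 each period; deviation gives 29 once then 4 forever.
  14/(1−δ) ≥ 29 + 4δ/(1−δ) ⇒ δ ≥ 15/25 = 3/5.
Cara: cooperation gives 15 each period; deviation gives 25 once then 8 forever.
  δ ≥ 10/17.
Both must hold, so the binding constraint is Fay's: δ ≥ 3/5.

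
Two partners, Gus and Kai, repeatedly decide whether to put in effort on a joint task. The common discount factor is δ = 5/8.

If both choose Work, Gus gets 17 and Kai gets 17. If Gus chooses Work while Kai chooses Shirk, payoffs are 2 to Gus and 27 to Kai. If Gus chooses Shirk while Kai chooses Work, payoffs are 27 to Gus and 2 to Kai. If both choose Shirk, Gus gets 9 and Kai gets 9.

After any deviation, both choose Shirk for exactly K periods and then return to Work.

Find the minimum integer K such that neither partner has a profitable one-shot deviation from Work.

No profitable deviation requires (17−9)(δ+…+δ^K) ≥ 27−17, i.e. δ+…+δ^K ≥ 5/4 ≈ 1.2500.
With δ = 5/8, the partial sums are K=1: 0.6250, K=2: 1.0156, K=3: 1.2598.
K = 3 is the first length at which the sum reaches 1.2500.

3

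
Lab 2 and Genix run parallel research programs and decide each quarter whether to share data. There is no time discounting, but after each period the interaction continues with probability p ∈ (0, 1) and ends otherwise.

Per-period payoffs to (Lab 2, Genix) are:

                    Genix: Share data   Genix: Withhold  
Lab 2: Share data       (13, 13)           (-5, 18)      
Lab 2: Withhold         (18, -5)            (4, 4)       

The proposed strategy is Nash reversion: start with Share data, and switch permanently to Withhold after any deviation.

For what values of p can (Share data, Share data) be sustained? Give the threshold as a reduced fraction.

With no time discounting, the continuation probability p plays the role of the discount factor.
Grim-trigger IC: 13/(1−p) ≥ 18 + 4p/(1−p) ⇒ p ≥ (18−13)/(18−4) = 5/14.

5/14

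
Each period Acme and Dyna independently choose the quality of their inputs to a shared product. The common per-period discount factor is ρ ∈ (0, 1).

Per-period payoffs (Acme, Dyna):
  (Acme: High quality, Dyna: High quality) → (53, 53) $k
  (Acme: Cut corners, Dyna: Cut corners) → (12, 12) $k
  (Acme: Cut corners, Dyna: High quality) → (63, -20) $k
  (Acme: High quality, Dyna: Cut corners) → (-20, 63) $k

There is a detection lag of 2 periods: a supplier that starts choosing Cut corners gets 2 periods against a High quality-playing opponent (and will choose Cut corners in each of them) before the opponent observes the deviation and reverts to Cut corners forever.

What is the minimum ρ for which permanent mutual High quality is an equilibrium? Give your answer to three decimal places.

A deviator earns 63 for 2 periods, then 12 forever; cooperating earns 53 forever. Multiplying the IC by (1−ρ):
53 ≥ 63(1−ρ^2) + 12ρ^2, so 51·ρ^2 ≥ 10 and ρ^2 ≥ 10/51.
ρ ≥ (10/51)^(1/2) ≈ 0.443.

0.443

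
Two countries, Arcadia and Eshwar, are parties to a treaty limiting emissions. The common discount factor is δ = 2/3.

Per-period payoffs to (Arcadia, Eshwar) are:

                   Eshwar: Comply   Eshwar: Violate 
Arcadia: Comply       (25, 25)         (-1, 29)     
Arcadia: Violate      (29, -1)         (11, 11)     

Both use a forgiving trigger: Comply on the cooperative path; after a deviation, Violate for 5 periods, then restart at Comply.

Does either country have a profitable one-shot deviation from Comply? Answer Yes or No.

Comparing payoff streams over the 6 periods until play realigns: cooperate → 25(1+δ+…+δ^5); deviate → 29 + 11(δ+…+δ^5).
Cooperation is sustained iff (25−11)(δ+…+δ^5) ≥ 29−25.
δ+…+δ^5 = 2/3·(1−(2/3)^5)/(1−2/3) = 1.7366, and (29−25)/(25−11) = 0.2857.
1.7366 ≥ 0.2857, so cooperation is sustainable.

No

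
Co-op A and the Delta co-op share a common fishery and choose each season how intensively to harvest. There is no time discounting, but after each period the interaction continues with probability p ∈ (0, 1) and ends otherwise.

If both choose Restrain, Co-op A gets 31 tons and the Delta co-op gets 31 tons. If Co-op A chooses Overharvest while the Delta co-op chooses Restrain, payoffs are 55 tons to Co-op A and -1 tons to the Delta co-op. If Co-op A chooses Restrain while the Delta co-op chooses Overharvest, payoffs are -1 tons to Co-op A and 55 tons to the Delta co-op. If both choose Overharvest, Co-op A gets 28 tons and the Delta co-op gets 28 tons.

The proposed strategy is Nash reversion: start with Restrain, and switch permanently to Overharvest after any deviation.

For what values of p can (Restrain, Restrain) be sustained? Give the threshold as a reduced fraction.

Expected cooperation value is 31 + p·31 + p²·31 + … = 31/(1−p); deviation gives 55 + p·28/(1−p).
31 ≥ 55(1−p) + 28p ⇒ 27p ≥ 24 ⇒ p ≥ 24/27 = 8/9.

8/9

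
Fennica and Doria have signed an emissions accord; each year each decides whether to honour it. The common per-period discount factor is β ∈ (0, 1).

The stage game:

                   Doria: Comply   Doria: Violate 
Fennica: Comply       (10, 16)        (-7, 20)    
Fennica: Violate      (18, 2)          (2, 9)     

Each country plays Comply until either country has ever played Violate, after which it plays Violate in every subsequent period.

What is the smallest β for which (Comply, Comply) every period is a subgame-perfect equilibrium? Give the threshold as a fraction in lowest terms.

Fennica's threshold: (18−10)/(18−2) = 1/2.
Doria's threshold: (20−16)/(20−9) = 4/11.
1/2 > 4/11, so Fennica binds and β* = 1/2.

1/2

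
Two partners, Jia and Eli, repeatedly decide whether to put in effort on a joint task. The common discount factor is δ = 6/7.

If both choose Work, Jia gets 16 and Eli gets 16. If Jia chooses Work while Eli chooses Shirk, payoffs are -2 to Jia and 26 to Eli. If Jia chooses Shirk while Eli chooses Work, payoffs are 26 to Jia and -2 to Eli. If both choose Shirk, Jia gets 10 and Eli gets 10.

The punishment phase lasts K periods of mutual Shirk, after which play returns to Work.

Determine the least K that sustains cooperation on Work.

3

IC: δ(1−δ^K)/(1−δ) ≥ (26−16)/(16−10) = 5/3.
With δ = 6/7: need 1 − δ^K ≥ 5/3·(1−6/7)/(6/7), i.e. δ^K ≤ 0.7222.
Since (6/7)^2 = 0.7347 and (6/7)^3 = 0.6297, the smallest such K is 3.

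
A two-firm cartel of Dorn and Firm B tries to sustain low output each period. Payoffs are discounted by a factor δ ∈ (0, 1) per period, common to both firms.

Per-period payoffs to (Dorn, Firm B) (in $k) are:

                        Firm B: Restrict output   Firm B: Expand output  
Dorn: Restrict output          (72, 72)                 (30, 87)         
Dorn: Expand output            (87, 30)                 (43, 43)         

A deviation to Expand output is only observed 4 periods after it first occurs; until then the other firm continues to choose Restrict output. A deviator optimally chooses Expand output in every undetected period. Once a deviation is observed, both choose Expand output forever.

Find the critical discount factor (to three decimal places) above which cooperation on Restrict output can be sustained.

The best deviation is to choose Expand output for all 4 undetected periods, earning 87 each, then 43 forever once detected.
Deviation value: 87(1−δ^4)/(1−δ) + 43δ^4/(1−δ); cooperation value: 72/(1−δ).
IC: 72 ≥ 87(1−δ^4) + 43δ^4 = 87 − 44δ^4.
So δ^4 ≥ 15/44, giving δ ≥ (15/44)^(1/4) ≈ 0.764.

0.764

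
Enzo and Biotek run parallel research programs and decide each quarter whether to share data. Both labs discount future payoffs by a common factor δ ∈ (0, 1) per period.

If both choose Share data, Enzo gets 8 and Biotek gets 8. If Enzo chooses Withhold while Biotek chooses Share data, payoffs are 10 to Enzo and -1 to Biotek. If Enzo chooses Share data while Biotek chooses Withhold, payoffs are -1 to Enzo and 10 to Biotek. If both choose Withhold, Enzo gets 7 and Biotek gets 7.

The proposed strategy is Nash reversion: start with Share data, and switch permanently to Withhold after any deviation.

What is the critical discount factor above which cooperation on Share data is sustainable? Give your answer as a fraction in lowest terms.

Under grim trigger the critical discount factor is (T−C)/(T−P) with T = 10, C = 8, P = 7.
δ* = (10−8)/(10−7) = 2/3.

2/3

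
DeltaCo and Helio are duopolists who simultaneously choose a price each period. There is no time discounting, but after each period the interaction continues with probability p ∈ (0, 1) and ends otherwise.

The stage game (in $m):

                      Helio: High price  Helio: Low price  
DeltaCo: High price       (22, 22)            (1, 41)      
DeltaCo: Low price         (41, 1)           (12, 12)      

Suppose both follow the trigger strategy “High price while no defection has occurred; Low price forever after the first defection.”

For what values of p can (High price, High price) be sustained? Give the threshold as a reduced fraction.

With no time discounting, the continuation probability p plays the role of the discount factor.
Grim-trigger IC: 22/(1−p) ≥ 41 + 12p/(1−p) ⇒ p ≥ (41−22)/(41−12) = 19/29.

19/29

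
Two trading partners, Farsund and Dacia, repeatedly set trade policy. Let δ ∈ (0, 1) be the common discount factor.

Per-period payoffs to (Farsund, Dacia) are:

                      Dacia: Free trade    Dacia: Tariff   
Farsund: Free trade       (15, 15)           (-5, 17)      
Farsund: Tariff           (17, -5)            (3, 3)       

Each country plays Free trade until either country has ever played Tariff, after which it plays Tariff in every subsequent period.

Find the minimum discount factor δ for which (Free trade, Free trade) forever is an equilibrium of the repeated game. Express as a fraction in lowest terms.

1/7

Under grim trigger the critical discount factor is (T−C)/(T−P) with T = 17, C = 15, P = 3.
δ* = (17−15)/(17−3) = 2/14 = 1/7.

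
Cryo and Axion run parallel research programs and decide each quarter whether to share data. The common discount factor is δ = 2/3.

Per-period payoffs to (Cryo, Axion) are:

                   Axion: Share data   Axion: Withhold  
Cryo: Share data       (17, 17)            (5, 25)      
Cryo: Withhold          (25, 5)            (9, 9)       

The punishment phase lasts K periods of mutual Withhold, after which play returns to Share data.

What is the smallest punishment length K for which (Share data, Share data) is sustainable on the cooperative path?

Need Σ_{k=1}^{K} δ^k ≥ (25−17)/(17−9) = 1.0000 at δ = 2/3.
At K = 1 the sum is 0.6667 < 1.0000; at K = 2 it is 1.1111 ≥ 1.0000.
So the minimum punishment length is K = 2.

2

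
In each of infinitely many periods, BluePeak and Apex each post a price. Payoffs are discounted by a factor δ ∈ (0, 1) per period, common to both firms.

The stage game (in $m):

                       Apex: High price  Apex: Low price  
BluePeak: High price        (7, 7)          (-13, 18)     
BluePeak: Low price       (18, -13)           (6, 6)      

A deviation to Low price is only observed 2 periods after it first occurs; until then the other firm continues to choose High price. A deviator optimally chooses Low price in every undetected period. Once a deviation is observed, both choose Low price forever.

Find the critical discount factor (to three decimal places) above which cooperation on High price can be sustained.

A deviator earns 18 for 2 periods, then 6 forever; cooperating earns 7 forever. Multiplying the IC by (1−δ):
7 ≥ 18(1−δ^2) + 6δ^2, so 12·δ^2 ≥ 11 and δ^2 ≥ 11/12.
δ ≥ (11/12)^(1/2) ≈ 0.957.

0.957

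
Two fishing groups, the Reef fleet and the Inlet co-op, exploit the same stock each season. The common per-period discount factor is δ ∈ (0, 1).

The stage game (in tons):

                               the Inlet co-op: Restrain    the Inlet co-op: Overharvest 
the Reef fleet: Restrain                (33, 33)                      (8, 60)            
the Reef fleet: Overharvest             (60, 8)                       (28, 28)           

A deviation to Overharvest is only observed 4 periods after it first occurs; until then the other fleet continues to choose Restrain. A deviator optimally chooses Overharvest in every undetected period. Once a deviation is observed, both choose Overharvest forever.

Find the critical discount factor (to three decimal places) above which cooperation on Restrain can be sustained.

0.958

A deviator earns 60 for 4 periods, then 28 forever; cooperating earns 33 forever. Multiplying the IC by (1−δ):
33 ≥ 60(1−δ^4) + 28δ^4, so 32·δ^4 ≥ 27 and δ^4 ≥ 27/32.
δ ≥ (27/32)^(1/4) ≈ 0.958.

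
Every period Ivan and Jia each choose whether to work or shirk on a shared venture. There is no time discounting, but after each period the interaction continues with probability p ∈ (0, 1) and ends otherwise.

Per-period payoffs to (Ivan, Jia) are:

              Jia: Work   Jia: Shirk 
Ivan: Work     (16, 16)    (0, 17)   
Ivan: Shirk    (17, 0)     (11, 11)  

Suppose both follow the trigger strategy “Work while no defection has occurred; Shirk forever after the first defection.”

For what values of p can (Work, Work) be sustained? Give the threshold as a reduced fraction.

1/6

Expected cooperation value is 16 + p·16 + p²·16 + … = 16/(1−p); deviation gives 17 + p·11/(1−p).
16 ≥ 17(1−p) + 11p ⇒ 6p ≥ 1 ⇒ p ≥ 1/6.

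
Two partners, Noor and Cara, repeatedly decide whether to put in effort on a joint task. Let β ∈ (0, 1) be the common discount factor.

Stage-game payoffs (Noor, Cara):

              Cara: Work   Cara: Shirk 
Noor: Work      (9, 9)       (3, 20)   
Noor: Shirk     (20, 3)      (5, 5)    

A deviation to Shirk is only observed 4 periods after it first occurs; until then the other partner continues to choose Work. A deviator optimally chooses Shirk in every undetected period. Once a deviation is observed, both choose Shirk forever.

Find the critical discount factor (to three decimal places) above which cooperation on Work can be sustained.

0.925

Deviating for the 4 undetected periods gains 20−9 = 11 per period over cooperation, then loses 9−5 = 4 per period forever once punishment starts.
Gain: 11(1 + β + … + β^3); loss: 4·β^4/(1−β).
No profitable deviation ⇔ 11(1−β^4) ≤ 4·β^4, i.e. β^4 ≥ 11/(11+4) = 11/15.
Hence β ≥ (11/15)^(1/4) ≈ 0.925.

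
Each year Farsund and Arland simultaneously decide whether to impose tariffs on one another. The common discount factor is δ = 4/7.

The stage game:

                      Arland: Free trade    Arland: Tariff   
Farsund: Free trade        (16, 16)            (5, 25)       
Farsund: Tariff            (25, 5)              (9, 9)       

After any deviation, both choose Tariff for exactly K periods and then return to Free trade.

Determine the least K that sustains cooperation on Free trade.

Need Σ_{k=1}^{K} δ^k ≥ (25−16)/(16−9) = 1.2857 at δ = 4/7.
At K = 5 the sum is 1.2521 < 1.2857; at K = 6 it is 1.2869 ≥ 1.2857.
So the minimum punishment length is K = 6.

6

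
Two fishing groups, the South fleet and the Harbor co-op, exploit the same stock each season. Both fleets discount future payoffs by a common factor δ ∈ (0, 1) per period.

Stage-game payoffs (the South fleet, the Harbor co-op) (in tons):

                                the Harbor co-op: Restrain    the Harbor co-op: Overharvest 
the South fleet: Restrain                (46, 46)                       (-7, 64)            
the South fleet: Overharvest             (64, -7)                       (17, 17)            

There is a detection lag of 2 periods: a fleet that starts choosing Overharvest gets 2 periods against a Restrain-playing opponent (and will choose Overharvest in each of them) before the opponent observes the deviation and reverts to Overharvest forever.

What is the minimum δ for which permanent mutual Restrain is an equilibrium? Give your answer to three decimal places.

0.619

The best deviation is to choose Overharvest for all 2 undetected periods, earning 64 each, then 17 forever once detected.
Deviation value: 64(1−δ^2)/(1−δ) + 17δ^2/(1−δ); cooperation value: 46/(1−δ).
IC: 46 ≥ 64(1−δ^2) + 17δ^2 = 64 − 47δ^2.
So δ^2 ≥ 18/47, giving δ ≥ (18/47)^(1/2) ≈ 0.619.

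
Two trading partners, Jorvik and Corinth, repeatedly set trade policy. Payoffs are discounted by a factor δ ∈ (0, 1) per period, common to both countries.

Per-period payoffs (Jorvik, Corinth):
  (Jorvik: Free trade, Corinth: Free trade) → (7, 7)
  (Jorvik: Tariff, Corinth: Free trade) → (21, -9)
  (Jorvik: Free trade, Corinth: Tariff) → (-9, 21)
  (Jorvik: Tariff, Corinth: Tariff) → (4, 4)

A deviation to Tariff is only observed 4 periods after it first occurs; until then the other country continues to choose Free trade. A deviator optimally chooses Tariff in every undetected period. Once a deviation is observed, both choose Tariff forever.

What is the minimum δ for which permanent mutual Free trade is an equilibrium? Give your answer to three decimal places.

0.953

Deviating for the 4 undetected periods gains 21−7 = 14 per period over cooperation, then loses 7−4 = 3 per period forever once punishment starts.
Gain: 14(1 + δ + … + δ^3); loss: 3·δ^4/(1−δ).
No profitable deviation ⇔ 14(1−δ^4) ≤ 3·δ^4, i.e. δ^4 ≥ 14/(14+3) = 14/17.
Hence δ ≥ (14/17)^(1/4) ≈ 0.953.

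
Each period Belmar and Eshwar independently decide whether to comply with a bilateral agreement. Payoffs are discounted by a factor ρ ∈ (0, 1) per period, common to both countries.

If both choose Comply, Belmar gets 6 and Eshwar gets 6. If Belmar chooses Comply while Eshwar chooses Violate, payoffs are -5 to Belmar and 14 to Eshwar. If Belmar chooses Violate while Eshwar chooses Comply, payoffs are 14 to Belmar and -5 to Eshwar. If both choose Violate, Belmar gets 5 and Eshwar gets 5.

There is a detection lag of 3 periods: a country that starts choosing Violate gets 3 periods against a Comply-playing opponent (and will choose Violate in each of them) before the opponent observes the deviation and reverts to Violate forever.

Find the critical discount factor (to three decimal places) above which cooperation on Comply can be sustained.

Deviating for the 3 undetected periods gains 14−6 = 8 per period over cooperation, then loses 6−5 = 1 per period forever once punishment starts.
Gain: 8(1 + ρ + … + ρ^2); loss: 1·ρ^3/(1−ρ).
No profitable deviation ⇔ 8(1−ρ^3) ≤ 1·ρ^3, i.e. ρ^3 ≥ 8/(8+1) = 8/9.
Hence ρ ≥ (8/9)^(1/3) ≈ 0.961.

0.961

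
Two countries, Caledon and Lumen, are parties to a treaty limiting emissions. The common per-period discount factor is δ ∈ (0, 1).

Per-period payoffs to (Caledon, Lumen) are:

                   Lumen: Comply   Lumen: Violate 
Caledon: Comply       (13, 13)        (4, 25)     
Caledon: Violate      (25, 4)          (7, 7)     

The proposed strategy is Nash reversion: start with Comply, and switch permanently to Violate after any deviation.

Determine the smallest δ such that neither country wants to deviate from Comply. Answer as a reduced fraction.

Under grim trigger the critical discount factor is (T−C)/(T−P) with T = 25, C = 13, P = 7.
δ* = (25−13)/(25−7) = 12/18 = 2/3.

2/3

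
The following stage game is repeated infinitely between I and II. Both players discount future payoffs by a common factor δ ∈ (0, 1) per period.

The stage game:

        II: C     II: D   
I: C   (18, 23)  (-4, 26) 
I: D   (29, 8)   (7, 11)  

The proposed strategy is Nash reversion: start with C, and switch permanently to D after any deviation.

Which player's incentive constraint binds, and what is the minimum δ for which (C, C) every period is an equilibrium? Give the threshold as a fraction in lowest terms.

For I: deviation gain 29−18 = 11, per-period punishment loss 18−7 = 11. IC gives δ ≥ 11/22 = 1/2.
For II: gain 3, loss 12 per period, so δ ≥ 3/15 = 1/5.
The tighter constraint is I's, so cooperation needs δ ≥ 1/2.

I; δ ≥ 1/2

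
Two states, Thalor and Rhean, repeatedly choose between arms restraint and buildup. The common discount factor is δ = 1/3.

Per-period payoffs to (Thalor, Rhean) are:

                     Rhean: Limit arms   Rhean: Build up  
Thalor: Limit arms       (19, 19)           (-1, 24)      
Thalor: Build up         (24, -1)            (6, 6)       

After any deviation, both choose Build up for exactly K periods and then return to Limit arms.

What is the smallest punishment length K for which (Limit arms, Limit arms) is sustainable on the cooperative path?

2

No profitable deviation requires (19−6)(δ+…+δ^K) ≥ 24−19, i.e. δ+…+δ^K ≥ 5/13 ≈ 0.3846.
With δ = 1/3, the partial sums are K=1: 0.3333, K=2: 0.4444.
K = 2 is the first length at which the sum reaches 0.3846.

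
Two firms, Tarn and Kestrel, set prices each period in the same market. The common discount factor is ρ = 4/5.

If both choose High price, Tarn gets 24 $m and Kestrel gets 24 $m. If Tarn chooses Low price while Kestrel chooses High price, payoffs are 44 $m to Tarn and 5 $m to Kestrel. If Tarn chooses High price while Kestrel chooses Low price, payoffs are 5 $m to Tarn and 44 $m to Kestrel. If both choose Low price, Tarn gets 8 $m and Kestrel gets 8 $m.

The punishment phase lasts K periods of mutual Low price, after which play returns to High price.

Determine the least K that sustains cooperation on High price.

No profitable deviation requires (24−8)(ρ+…+ρ^K) ≥ 44−24, i.e. ρ+…+ρ^K ≥ 5/4 ≈ 1.2500.
With ρ = 4/5, the partial sums are K=1: 0.8000, K=2: 1.4400.
K = 2 is the first length at which the sum reaches 1.2500.

2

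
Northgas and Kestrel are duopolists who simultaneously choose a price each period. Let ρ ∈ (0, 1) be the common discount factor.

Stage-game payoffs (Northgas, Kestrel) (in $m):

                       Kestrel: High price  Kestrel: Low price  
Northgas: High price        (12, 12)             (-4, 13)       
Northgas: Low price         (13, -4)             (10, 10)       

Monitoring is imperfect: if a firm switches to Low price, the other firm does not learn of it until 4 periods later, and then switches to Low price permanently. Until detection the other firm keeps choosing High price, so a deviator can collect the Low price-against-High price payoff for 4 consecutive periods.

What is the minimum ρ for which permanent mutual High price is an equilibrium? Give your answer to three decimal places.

0.760

The best deviation is to choose Low price for all 4 undetected periods, earning 13 each, then 10 forever once detected.
Deviation value: 13(1−ρ^4)/(1−ρ) + 10ρ^4/(1−ρ); cooperation value: 12/(1−ρ).
IC: 12 ≥ 13(1−ρ^4) + 10ρ^4 = 13 − 3ρ^4.
So ρ^4 ≥ 1/3, giving ρ ≥ (1/3)^(1/4) ≈ 0.760.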